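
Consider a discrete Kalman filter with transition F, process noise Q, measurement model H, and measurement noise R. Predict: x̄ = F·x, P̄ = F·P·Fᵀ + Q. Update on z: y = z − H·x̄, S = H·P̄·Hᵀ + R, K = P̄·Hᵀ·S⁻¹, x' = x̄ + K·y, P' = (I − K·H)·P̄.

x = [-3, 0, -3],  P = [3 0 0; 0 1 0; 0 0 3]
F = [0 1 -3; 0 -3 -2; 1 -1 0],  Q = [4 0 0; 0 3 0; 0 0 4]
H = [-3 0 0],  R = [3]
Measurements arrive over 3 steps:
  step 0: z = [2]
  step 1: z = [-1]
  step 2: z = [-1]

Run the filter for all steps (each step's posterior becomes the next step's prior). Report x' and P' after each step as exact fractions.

step 0: x' = [-55/97, 147/97, -262/97], P' = [32/97 15/97 -1/97; 15/97 1653/97 336/97; -1/97 336/97 773/97]
step 1: x' = [7915/21043, -38569/21043, -2396/1913], P' = [6982/21043 2031/21043 -57/1913; 2031/21043 4708409/21043 113785/1913; -57/1913 113785/1913 39186/1913]
step 2: x' = [601342/1753799, 20666201/1753799, 6140700/1753799], P' = [1162185/3507598 -1388753/1753799 -474796/1753799; -1388753/1753799 4382578524/1753799 1197467498/1753799; -474796/1753799 1197467498/1753799 335396921/1753799]

step 0: x̄ = F·x = [9, 6, -3]
step 0: P̄ = F·P·Fᵀ + Q = [32 15 -1; 15 24 3; -1 3 8]
step 0: y = z − H·x̄ = [29]
step 0: S = H·P̄·Hᵀ + R = [291]
step 0: K = P̄·Hᵀ·S⁻¹ = [-32/97; -15/97; 1/97]
step 0: x' = x̄ + K·y = [-55/97, 147/97, -262/97]
step 0: P' = (I − K·H)·P̄ = [32/97 15/97 -1/97; 15/97 1653/97 336/97; -1/97 336/97 773/97]
step 1: x̄ = F·x = [933/97, 83/97, -202/97]
step 1: P̄ = F·P·Fᵀ + Q = [6982/97 2031/97 -627/97; 2031/97 22292/97 5588/97; -627/97 5588/97 2043/97]
step 1: y = z − H·x̄ = [2702/97]
step 1: S = H·P̄·Hᵀ + R = [63129/97]
step 1: K = P̄·Hᵀ·S⁻¹ = [-6982/21043; -2031/21043; 57/1913]
step 1: x' = x̄ + K·y = [7915/21043, -38569/21043, -2396/1913]
step 1: P' = (I − K·H)·P̄ = [6982/21043 2031/21043 -57/1913; 2031/21043 4708409/21043 113785/1913; -57/1913 113785/1913 39186/1913]
step 2: x̄ = F·x = [40499/21043, 168419/21043, 46484/21043]
step 2: P̄ = F·P·Fᵀ + Q = [1162185/21043 -2777506/21043 -949592/21043; -2777506/21043 59182614/21043 16623658/21043; -949592/21043 16623658/21043 4795501/21043]
step 2: y = z − H·x̄ = [100454/21043]
step 2: S = H·P̄·Hᵀ + R = [10522794/21043]
step 2: K = P̄·Hᵀ·S⁻¹ = [-1162185/3507598; 1388753/1753799; 474796/1753799]
step 2: x' = x̄ + K·y = [601342/1753799, 20666201/1753799, 6140700/1753799]
step 2: P' = (I − K·H)·P̄ = [1162185/3507598 -1388753/1753799 -474796/1753799; -1388753/1753799 4382578524/1753799 1197467498/1753799; -474796/1753799 1197467498/1753799 335396921/1753799]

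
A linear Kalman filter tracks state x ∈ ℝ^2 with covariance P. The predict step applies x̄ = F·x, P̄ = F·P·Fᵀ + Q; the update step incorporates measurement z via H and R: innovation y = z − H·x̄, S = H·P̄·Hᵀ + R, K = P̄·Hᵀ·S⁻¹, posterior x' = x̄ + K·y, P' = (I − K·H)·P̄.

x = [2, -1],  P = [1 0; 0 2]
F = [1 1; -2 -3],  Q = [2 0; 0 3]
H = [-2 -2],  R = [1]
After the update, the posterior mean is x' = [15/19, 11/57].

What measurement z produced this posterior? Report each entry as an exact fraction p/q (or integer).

x̄ = F·x = [1, -1]
P̄ = F·P·Fᵀ + Q = [5 -8; -8 25]
S = H·P̄·Hᵀ + R = [57]
K = P̄·Hᵀ·S⁻¹ = [2/19; -34/57]
x' − x̄ = [-4/19, 68/57] = K·y
y = (KᵀK)⁻¹·Kᵀ·(x' − x̄) = [-2]
z = y + H·x̄ = [-2] + [0] = [-2]

z = [-2]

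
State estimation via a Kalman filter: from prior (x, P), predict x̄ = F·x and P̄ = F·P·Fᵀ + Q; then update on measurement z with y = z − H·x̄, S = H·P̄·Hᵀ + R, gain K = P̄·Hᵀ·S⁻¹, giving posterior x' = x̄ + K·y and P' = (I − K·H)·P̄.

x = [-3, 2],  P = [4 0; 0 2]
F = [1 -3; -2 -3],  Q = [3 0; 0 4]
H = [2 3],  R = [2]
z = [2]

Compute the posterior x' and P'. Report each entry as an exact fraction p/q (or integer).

x' = [-869/141, 670/141]
P' = [1925/141 -1270/141; -1270/141 869/141]

x̄ = F·x = [-9, 0]
P̄ = F·P·Fᵀ + Q = [25 10; 10 38]
y = z − H·x̄ = [20]
S = H·P̄·Hᵀ + R = [564]
K = P̄·Hᵀ·S⁻¹ = [20/141; 67/282]
x' = x̄ + K·y = [-869/141, 670/141]
P' = (I − K·H)·P̄ = [1925/141 -1270/141; -1270/141 869/141]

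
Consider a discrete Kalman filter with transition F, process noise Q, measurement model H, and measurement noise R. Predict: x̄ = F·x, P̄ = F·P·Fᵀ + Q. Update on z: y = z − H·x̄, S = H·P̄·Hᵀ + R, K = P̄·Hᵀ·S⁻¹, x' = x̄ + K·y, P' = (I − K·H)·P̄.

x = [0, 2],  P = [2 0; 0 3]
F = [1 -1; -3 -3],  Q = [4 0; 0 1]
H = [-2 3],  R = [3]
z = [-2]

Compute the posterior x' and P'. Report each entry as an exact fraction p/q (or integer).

x' = [-314/139, -306/139]
P' = [1224/139 813/139; 813/139 586/139]

x̄ = F·x = [-2, -6]
P̄ = F·P·Fᵀ + Q = [9 3; 3 46]
y = z − H·x̄ = [12]
S = H·P̄·Hᵀ + R = [417]
K = P̄·Hᵀ·S⁻¹ = [-3/139; 44/139]
x' = x̄ + K·y = [-314/139, -306/139]
P' = (I − K·H)·P̄ = [1224/139 813/139; 813/139 586/139]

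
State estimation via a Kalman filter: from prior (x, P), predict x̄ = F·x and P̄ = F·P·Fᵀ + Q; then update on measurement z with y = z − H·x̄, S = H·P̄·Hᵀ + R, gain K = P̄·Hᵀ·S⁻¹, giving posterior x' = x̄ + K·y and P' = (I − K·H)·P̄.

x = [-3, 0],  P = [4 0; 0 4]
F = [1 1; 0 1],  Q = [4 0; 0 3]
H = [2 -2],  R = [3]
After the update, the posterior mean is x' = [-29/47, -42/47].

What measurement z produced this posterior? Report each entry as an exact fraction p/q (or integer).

z = [1]

x̄ = F·x = [-3, 0]
P̄ = F·P·Fᵀ + Q = [12 4; 4 7]
S = H·P̄·Hᵀ + R = [47]
K = P̄·Hᵀ·S⁻¹ = [16/47; -6/47]
x' − x̄ = [112/47, -42/47] = K·y
y = (KᵀK)⁻¹·Kᵀ·(x' − x̄) = [7]
z = y + H·x̄ = [7] + [-6] = [1]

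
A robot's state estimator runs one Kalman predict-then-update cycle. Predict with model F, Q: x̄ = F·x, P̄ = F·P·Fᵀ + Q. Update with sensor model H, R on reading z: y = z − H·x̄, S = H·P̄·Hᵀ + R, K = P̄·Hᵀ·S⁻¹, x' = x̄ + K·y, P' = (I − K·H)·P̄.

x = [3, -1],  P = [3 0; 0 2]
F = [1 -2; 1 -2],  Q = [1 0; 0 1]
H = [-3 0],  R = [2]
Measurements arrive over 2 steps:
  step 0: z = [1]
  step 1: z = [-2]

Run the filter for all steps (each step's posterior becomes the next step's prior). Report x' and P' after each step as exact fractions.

step 0: x̄ = F·x = [5, 5]
step 0: P̄ = F·P·Fᵀ + Q = [12 11; 11 12]
step 0: y = z − H·x̄ = [16]
step 0: S = H·P̄·Hᵀ + R = [110]
step 0: K = P̄·Hᵀ·S⁻¹ = [-18/55; -3/10]
step 0: x' = x̄ + K·y = [-13/55, 1/5]
step 0: P' = (I − K·H)·P̄ = [12/55 1/5; 1/5 21/10]
step 1: x̄ = F·x = [-7/11, -7/11]
step 1: P̄ = F·P·Fᵀ + Q = [97/11 86/11; 86/11 97/11]
step 1: y = z − H·x̄ = [-43/11]
step 1: S = H·P̄·Hᵀ + R = [895/11]
step 1: K = P̄·Hᵀ·S⁻¹ = [-291/895; -258/895]
step 1: x' = x̄ + K·y = [568/895, 439/895]
step 1: P' = (I − K·H)·P̄ = [194/895 172/895; 172/895 1841/895]

step 0: x' = [-13/55, 1/5], P' = [12/55 1/5; 1/5 21/10]
step 1: x' = [568/895, 439/895], P' = [194/895 172/895; 172/895 1841/895]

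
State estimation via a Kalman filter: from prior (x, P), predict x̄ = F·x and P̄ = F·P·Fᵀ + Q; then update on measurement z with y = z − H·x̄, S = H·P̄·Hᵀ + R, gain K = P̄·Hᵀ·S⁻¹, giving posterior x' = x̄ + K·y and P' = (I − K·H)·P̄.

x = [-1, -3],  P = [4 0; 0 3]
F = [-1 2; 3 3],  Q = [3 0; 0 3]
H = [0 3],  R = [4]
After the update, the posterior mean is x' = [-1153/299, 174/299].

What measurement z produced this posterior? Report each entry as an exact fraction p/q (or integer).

z = [2]

x̄ = F·x = [-5, -12]
P̄ = F·P·Fᵀ + Q = [19 6; 6 66]
S = H·P̄·Hᵀ + R = [598]
K = P̄·Hᵀ·S⁻¹ = [9/299; 99/299]
x' − x̄ = [342/299, 3762/299] = K·y
y = (KᵀK)⁻¹·Kᵀ·(x' − x̄) = [38]
z = y + H·x̄ = [38] + [-36] = [2]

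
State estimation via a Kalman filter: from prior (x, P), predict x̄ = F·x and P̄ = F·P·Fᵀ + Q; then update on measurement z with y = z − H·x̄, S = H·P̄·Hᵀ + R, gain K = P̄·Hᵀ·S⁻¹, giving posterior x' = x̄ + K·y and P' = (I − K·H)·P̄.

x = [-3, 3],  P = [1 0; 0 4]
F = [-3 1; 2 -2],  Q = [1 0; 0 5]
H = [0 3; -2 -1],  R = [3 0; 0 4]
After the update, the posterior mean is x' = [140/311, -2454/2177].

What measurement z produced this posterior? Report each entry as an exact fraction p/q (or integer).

x̄ = F·x = [12, -12]
P̄ = F·P·Fᵀ + Q = [14 -14; -14 25]
S = H·P̄·Hᵀ + R = [228 9; 9 29]
K = P̄·Hᵀ·S⁻¹ = [-52/311 -134/311; 716/2177 3/2177]
x' − x̄ = [-3592/311, 23670/2177] = K·y
y = (KᵀK)⁻¹·Kᵀ·(x' − x̄) = [33, 14]
z = y + H·x̄ = [33, 14] + [-36, -12] = [-3, 2]

z = [-3, 2]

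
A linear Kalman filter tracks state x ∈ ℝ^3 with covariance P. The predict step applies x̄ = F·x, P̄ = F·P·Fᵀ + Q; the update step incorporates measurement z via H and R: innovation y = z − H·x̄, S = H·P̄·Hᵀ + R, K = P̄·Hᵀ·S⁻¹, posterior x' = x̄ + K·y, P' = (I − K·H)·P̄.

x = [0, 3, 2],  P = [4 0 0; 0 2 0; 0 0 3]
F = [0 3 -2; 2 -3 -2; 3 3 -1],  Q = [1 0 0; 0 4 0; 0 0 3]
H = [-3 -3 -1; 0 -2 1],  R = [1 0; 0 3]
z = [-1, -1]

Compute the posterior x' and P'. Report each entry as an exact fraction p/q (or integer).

x̄ = F·x = [5, -13, 7]
P̄ = F·P·Fᵀ + Q = [31 -6 24; -6 50 12; 24 12 60]
y = z − H·x̄ = [-18, -34]
S = H·P̄·Hᵀ + R = [898 120; 120 215]
K = P̄·Hᵀ·S⁻¹ = [-5121/35734 22104/89335; -120/1051 -1816/5255; -4044/17867 26244/89335]
x' = x̄ + K·y = [-74416/89335, 4229/5255, 97009/89335]
P' = (I − K·H)·P̄ = [1412387/178670 -25554/5255 -802524/89335; -25554/5255 16542/5255 27636/5255; -802524/89335 27636/5255 1018356/89335]

x' = [-74416/89335, 4229/5255, 97009/89335]
P' = [1412387/178670 -25554/5255 -802524/89335; -25554/5255 16542/5255 27636/5255; -802524/89335 27636/5255 1018356/89335]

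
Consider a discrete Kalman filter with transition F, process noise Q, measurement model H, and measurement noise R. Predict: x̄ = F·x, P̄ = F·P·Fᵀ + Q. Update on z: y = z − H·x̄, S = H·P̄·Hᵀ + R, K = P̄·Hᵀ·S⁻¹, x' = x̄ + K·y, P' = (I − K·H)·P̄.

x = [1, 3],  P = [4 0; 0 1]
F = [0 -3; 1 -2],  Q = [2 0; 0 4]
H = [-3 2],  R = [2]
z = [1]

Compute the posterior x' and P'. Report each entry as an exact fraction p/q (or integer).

x' = [-51/11, -481/77]
P' = [58/11 84/11; 84/11 888/77]

x̄ = F·x = [-9, -5]
P̄ = F·P·Fᵀ + Q = [11 6; 6 12]
y = z − H·x̄ = [-16]
S = H·P̄·Hᵀ + R = [77]
K = P̄·Hᵀ·S⁻¹ = [-3/11; 6/77]
x' = x̄ + K·y = [-51/11, -481/77]
P' = (I − K·H)·P̄ = [58/11 84/11; 84/11 888/77]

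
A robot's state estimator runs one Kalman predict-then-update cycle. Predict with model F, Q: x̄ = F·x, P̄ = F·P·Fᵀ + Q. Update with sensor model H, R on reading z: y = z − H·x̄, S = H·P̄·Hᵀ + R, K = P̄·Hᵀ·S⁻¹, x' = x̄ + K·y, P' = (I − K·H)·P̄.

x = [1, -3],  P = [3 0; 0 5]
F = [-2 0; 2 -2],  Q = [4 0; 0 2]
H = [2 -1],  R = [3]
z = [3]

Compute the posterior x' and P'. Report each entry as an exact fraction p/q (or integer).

x' = [362/149, 322/149]
P' = [448/149 764/149; 764/149 1702/149]

x̄ = F·x = [-2, 8]
P̄ = F·P·Fᵀ + Q = [16 -12; -12 34]
y = z − H·x̄ = [15]
S = H·P̄·Hᵀ + R = [149]
K = P̄·Hᵀ·S⁻¹ = [44/149; -58/149]
x' = x̄ + K·y = [362/149, 322/149]
P' = (I − K·H)·P̄ = [448/149 764/149; 764/149 1702/149]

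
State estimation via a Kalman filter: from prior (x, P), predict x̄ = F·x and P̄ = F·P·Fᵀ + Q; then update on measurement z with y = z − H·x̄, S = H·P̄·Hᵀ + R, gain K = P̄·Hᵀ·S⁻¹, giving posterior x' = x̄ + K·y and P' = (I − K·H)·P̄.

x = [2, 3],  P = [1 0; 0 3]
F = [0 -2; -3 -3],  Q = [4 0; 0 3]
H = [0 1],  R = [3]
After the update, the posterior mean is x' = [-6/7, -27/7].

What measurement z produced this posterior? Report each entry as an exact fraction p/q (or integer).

x̄ = F·x = [-6, -15]
P̄ = F·P·Fᵀ + Q = [16 18; 18 39]
S = H·P̄·Hᵀ + R = [42]
K = P̄·Hᵀ·S⁻¹ = [3/7; 13/14]
x' − x̄ = [36/7, 78/7] = K·y
y = (KᵀK)⁻¹·Kᵀ·(x' − x̄) = [12]
z = y + H·x̄ = [12] + [-15] = [-3]

z = [-3]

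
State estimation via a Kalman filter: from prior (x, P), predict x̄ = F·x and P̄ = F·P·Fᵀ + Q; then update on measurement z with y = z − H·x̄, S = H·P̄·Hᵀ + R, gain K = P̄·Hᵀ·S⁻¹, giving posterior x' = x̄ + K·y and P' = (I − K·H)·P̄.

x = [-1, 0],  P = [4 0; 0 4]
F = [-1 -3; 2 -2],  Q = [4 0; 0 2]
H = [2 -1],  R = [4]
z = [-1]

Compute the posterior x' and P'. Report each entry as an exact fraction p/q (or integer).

x' = [-7/5, -29/15]
P' = [236/25 424/25; 424/25 2548/75]

x̄ = F·x = [1, -2]
P̄ = F·P·Fᵀ + Q = [44 16; 16 34]
y = z − H·x̄ = [-5]
S = H·P̄·Hᵀ + R = [150]
K = P̄·Hᵀ·S⁻¹ = [12/25; -1/75]
x' = x̄ + K·y = [-7/5, -29/15]
P' = (I − K·H)·P̄ = [236/25 424/25; 424/25 2548/75]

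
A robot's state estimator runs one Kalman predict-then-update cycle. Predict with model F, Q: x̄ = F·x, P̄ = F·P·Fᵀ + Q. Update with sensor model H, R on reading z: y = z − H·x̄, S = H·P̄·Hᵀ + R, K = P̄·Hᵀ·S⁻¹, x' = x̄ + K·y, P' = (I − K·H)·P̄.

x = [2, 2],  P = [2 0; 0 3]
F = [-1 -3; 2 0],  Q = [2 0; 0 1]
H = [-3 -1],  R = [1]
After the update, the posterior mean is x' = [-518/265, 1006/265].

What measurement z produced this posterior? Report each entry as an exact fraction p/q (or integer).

z = [2]

x̄ = F·x = [-8, 4]
P̄ = F·P·Fᵀ + Q = [31 -4; -4 9]
S = H·P̄·Hᵀ + R = [265]
K = P̄·Hᵀ·S⁻¹ = [-89/265; 3/265]
x' − x̄ = [1602/265, -54/265] = K·y
y = (KᵀK)⁻¹·Kᵀ·(x' − x̄) = [-18]
z = y + H·x̄ = [-18] + [20] = [2]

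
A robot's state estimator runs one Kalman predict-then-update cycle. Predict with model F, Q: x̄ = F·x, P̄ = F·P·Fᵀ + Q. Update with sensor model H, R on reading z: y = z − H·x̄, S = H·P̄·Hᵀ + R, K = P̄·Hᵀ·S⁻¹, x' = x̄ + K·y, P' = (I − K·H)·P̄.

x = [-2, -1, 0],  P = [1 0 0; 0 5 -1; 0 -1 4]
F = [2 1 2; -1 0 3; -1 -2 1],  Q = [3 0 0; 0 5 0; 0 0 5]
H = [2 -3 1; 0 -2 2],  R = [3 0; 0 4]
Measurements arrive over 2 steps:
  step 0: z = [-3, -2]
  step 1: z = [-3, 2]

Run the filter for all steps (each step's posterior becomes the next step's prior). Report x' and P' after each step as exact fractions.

step 0: x' = [-9505/4499, -3836/4499, -7444/4499], P' = [55676/4499 53511/4499 50651/4499; 53511/4499 55650/4499 54891/4499; 50651/4499 54891/4499 58466/4499]
step 1: x' = [-95653620/30803573, -33240189/30803573, -9741543/154017865], P' = [182428329/30803573 150914312/30803573 118041594/30803573; 150914312/30803573 149814465/30803573 132339368/30803573; 118041594/30803573 132339368/30803573 727538241/154017865]

step 0: x̄ = F·x = [-5, 2, 4]
step 0: P̄ = F·P·Fᵀ + Q = [24 19 -1; 19 42 19; -1 19 34]
step 0: y = z − H·x̄ = [9, -6]
step 0: S = H·P̄·Hᵀ + R = [165 88; 88 156]
step 0: K = P̄·Hᵀ·S⁻¹ = [490/4499 -130/409; -1679/4499 -69/818; -1635/4499 325/818]
step 0: x' = x̄ + K·y = [-9505/4499, -3836/4499, -7444/4499]
step 0: P' = (I − K·H)·P̄ = [55676/4499 53511/4499 50651/4499; 53511/4499 55650/4499 54891/4499; 50651/4499 54891/4499 58466/4499]
step 1: x̄ = F·x = [-37734/4499, -12827/4499, 9733/4499]
step 1: P̄ = F·P·Fᵀ + Q = [1364531/4499 553210/4499 -537948/4499; 553210/4499 300459/4499 -193854/4499; -537948/4499 -193854/4499 252415/4499]
step 1: y = z − H·x̄ = [13757/4499, -36122/4499]
step 1: S = H·P̄·Hᵀ + R = [800979/4499 -506216/4499; -506216/4499 3780324/4499]
step 1: K = P̄·Hᵀ·S⁻¹ = [10051772/30803573 -16436359/30803573; -5091801/30803573 -17475097/61607146; -25712113/154017865 65841401/308035730]
step 1: x' = x̄ + K·y = [-95653620/30803573, -33240189/30803573, -9741543/154017865]
step 1: P' = (I − K·H)·P̄ = [182428329/30803573 150914312/30803573 118041594/30803573; 150914312/30803573 149814465/30803573 132339368/30803573; 118041594/30803573 132339368/30803573 727538241/154017865]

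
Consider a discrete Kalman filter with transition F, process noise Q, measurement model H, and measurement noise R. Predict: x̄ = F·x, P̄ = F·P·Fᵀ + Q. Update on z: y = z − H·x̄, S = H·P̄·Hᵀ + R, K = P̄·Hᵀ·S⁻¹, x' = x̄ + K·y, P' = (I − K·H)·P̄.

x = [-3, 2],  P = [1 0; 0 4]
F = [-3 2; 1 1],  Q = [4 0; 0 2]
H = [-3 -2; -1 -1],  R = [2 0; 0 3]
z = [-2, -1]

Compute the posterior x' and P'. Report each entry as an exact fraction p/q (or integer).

x' = [3952/1323, -4276/1323]
P' = [2666/1323 -3530/1323; -3530/1323 5204/1323]

x̄ = F·x = [13, -1]
P̄ = F·P·Fᵀ + Q = [29 5; 5 7]
y = z − H·x̄ = [35, 11]
S = H·P̄·Hᵀ + R = [351 126; 126 49]
K = P̄·Hᵀ·S⁻¹ = [-67/189 32/147; 13/189 -62/147]
x' = x̄ + K·y = [3952/1323, -4276/1323]
P' = (I − K·H)·P̄ = [2666/1323 -3530/1323; -3530/1323 5204/1323]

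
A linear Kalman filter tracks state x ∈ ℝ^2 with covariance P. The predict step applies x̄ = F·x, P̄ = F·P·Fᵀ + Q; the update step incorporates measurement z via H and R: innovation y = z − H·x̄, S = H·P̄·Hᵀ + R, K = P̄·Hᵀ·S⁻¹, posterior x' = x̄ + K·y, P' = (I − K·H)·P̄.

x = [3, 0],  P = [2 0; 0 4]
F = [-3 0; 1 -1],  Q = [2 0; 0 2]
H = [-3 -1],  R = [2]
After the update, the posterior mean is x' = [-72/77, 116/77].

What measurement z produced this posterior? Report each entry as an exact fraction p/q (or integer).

z = [1]

x̄ = F·x = [-9, 3]
P̄ = F·P·Fᵀ + Q = [20 -6; -6 8]
S = H·P̄·Hᵀ + R = [154]
K = P̄·Hᵀ·S⁻¹ = [-27/77; 5/77]
x' − x̄ = [621/77, -115/77] = K·y
y = (KᵀK)⁻¹·Kᵀ·(x' − x̄) = [-23]
z = y + H·x̄ = [-23] + [24] = [1]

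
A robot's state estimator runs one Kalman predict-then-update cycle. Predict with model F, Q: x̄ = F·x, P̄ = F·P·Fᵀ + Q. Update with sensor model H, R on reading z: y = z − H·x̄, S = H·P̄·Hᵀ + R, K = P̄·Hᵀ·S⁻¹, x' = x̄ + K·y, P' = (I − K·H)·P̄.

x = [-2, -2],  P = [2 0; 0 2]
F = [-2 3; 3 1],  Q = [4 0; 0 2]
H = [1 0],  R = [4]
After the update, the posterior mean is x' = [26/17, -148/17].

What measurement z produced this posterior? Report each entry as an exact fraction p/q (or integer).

x̄ = F·x = [-2, -8]
P̄ = F·P·Fᵀ + Q = [30 -6; -6 22]
S = H·P̄·Hᵀ + R = [34]
K = P̄·Hᵀ·S⁻¹ = [15/17; -3/17]
x' − x̄ = [60/17, -12/17] = K·y
y = (KᵀK)⁻¹·Kᵀ·(x' − x̄) = [4]
z = y + H·x̄ = [4] + [-2] = [2]

z = [2]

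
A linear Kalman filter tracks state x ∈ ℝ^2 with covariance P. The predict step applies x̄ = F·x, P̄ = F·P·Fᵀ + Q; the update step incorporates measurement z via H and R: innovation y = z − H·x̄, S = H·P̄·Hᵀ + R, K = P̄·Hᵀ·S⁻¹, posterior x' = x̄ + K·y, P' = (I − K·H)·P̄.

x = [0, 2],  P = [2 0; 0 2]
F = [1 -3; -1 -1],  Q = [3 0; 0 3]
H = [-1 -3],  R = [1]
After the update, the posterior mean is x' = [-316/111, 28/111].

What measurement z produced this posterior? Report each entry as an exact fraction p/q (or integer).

z = [2]

x̄ = F·x = [-6, -2]
P̄ = F·P·Fᵀ + Q = [23 4; 4 7]
S = H·P̄·Hᵀ + R = [111]
K = P̄·Hᵀ·S⁻¹ = [-35/111; -25/111]
x' − x̄ = [350/111, 250/111] = K·y
y = (KᵀK)⁻¹·Kᵀ·(x' − x̄) = [-10]
z = y + H·x̄ = [-10] + [12] = [2]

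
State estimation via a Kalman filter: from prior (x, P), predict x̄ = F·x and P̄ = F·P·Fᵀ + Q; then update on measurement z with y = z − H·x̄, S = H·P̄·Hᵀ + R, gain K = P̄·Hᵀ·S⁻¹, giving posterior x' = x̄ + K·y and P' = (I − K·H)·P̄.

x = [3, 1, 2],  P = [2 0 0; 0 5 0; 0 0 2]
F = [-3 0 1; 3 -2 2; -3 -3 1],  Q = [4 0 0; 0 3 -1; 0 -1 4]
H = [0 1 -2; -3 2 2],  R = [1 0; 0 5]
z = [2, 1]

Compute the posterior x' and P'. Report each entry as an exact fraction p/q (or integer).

x' = [140642/97495, 495751/194990, 8327/38998]
P' = [631662/97495 609163/97495 63055/19499; 609163/97495 1302449/194990 128055/38998; 63055/19499 128055/38998 72645/38998]

x̄ = F·x = [-7, 11, -10]
P̄ = F·P·Fᵀ + Q = [24 -14 20; -14 49 15; 20 15 69]
y = z − H·x̄ = [-29, -22]
S = H·P̄·Hᵀ + R = [266 -46; -46 741]
K = P̄·Hᵀ·S⁻¹ = [-21387/97495 -9222/97495; 21899/194990 23047/97495; -17235/38998 2307/19499]
x' = x̄ + K·y = [140642/97495, 495751/194990, 8327/38998]
P' = (I − K·H)·P̄ = [631662/97495 609163/97495 63055/19499; 609163/97495 1302449/194990 128055/38998; 63055/19499 128055/38998 72645/38998]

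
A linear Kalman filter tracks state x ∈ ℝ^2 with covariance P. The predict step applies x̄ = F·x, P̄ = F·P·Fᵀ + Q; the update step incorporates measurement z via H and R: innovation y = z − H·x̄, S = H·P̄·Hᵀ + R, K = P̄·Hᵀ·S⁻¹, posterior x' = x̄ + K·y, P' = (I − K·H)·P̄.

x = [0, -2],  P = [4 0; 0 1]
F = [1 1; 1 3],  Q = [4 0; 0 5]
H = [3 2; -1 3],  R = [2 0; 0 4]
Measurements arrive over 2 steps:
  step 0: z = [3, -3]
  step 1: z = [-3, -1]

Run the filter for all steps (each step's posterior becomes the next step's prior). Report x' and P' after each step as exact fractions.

step 0: x' = [19973/14887, -8732/14887], P' = [3914/14887 -1978/14887; -1978/14887 4438/14887]
step 1: x' = [-16820235/30554287, -18071906/30554287], P' = [7927672/30554287 -4024328/30554287; -4024328/30554287 9000164/30554287]

step 0: x̄ = F·x = [-2, -6]
step 0: P̄ = F·P·Fᵀ + Q = [9 7; 7 18]
step 0: y = z − H·x̄ = [21, 13]
step 0: S = H·P̄·Hᵀ + R = [239 130; 130 133]
step 0: K = P̄·Hᵀ·S⁻¹ = [3893/14887 -2462/14887; 1471/14887 3823/14887]
step 0: x' = x̄ + K·y = [19973/14887, -8732/14887]
step 0: P' = (I − K·H)·P̄ = [3914/14887 -1978/14887; -1978/14887 4438/14887]
step 1: x̄ = F·x = [11241/14887, -6223/14887]
step 1: P̄ = F·P·Fᵀ + Q = [63944/14887 9316/14887; 9316/14887 106423/14887]
step 1: y = z − H·x̄ = [-65938/14887, 15023/14887]
step 1: S = H·P̄·Hᵀ + R = [1142754/14887 511918/14887; 511918/14887 1025403/14887]
step 1: K = P̄·Hᵀ·S⁻¹ = [7867180/30554287 -5000164/30554287; 2963672/30554287 7756205/30554287]
step 1: x' = x̄ + K·y = [-16820235/30554287, -18071906/30554287]
step 1: P' = (I − K·H)·P̄ = [7927672/30554287 -4024328/30554287; -4024328/30554287 9000164/30554287]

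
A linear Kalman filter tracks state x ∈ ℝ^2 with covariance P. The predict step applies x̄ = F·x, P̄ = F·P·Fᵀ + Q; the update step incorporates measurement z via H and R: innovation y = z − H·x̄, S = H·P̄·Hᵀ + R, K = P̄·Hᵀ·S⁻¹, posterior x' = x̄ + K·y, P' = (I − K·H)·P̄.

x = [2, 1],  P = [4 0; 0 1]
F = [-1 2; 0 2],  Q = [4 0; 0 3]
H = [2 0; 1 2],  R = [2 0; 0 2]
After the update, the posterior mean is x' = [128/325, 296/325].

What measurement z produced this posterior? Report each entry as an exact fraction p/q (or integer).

x̄ = F·x = [0, 2]
P̄ = F·P·Fᵀ + Q = [12 4; 4 7]
S = H·P̄·Hᵀ + R = [50 40; 40 58]
K = P̄·Hᵀ·S⁻¹ = [148/325 2/65; -64/325 29/65]
x' − x̄ = [128/325, -354/325] = K·y
y = (KᵀK)⁻¹·Kᵀ·(x' − x̄) = [1, -2]
z = y + H·x̄ = [1, -2] + [0, 4] = [1, 2]

z = [1, 2]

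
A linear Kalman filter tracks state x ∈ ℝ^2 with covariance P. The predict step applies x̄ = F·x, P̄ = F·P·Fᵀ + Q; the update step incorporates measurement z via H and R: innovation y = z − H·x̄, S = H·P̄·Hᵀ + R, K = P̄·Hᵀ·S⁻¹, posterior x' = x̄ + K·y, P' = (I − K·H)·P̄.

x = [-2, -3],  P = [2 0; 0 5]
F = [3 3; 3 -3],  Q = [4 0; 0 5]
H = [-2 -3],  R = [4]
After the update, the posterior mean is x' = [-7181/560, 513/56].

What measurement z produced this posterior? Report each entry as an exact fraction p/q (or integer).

x̄ = F·x = [-15, 3]
P̄ = F·P·Fᵀ + Q = [67 -27; -27 68]
S = H·P̄·Hᵀ + R = [560]
K = P̄·Hᵀ·S⁻¹ = [-53/560; -15/56]
x' − x̄ = [1219/560, 345/56] = K·y
y = (KᵀK)⁻¹·Kᵀ·(x' − x̄) = [-23]
z = y + H·x̄ = [-23] + [21] = [-2]

z = [-2]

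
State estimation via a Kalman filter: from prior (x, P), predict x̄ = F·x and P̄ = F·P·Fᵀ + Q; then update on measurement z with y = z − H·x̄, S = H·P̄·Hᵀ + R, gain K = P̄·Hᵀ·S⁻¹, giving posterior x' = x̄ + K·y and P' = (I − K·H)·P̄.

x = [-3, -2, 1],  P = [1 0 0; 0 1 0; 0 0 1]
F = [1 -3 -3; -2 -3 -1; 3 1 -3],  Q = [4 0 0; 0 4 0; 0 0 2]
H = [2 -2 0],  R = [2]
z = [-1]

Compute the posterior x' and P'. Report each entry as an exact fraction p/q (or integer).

x' = [273/43, 305/43, -287/43]
P' = [651/43 638/43 -3/43; 638/43 646/43 -18/43; -3/43 -18/43 453/43]

x̄ = F·x = [0, 11, -14]
P̄ = F·P·Fᵀ + Q = [23 10 9; 10 18 -6; 9 -6 21]
y = z − H·x̄ = [21]
S = H·P̄·Hᵀ + R = [86]
K = P̄·Hᵀ·S⁻¹ = [13/43; -8/43; 15/43]
x' = x̄ + K·y = [273/43, 305/43, -287/43]
P' = (I − K·H)·P̄ = [651/43 638/43 -3/43; 638/43 646/43 -18/43; -3/43 -18/43 453/43]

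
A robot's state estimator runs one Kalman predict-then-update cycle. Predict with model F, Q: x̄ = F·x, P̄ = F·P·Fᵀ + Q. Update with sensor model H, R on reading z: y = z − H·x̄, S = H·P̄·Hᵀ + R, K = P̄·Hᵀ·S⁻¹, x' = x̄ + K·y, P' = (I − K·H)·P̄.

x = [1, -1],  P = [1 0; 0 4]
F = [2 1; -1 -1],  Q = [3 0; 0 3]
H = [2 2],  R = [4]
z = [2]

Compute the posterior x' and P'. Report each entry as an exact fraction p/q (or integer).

x' = [1, 0]
P' = [63/8 -29/4; -29/4 15/2]

x̄ = F·x = [1, 0]
P̄ = F·P·Fᵀ + Q = [11 -6; -6 8]
y = z − H·x̄ = [0]
S = H·P̄·Hᵀ + R = [32]
K = P̄·Hᵀ·S⁻¹ = [5/16; 1/8]
x' = x̄ + K·y = [1, 0]
P' = (I − K·H)·P̄ = [63/8 -29/4; -29/4 15/2]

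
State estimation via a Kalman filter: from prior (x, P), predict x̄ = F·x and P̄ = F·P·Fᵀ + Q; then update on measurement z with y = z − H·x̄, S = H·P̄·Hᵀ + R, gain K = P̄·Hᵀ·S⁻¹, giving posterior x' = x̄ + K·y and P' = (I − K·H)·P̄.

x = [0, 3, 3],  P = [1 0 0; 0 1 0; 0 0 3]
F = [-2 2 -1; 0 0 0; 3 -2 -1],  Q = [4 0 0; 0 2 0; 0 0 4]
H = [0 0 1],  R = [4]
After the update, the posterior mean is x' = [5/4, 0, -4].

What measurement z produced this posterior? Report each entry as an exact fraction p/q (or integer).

x̄ = F·x = [3, 0, -9]
P̄ = F·P·Fᵀ + Q = [15 0 -7; 0 2 0; -7 0 20]
S = H·P̄·Hᵀ + R = [24]
K = P̄·Hᵀ·S⁻¹ = [-7/24; 0; 5/6]
x' − x̄ = [-7/4, 0, 5] = K·y
y = (KᵀK)⁻¹·Kᵀ·(x' − x̄) = [6]
z = y + H·x̄ = [6] + [-9] = [-3]

z = [-3]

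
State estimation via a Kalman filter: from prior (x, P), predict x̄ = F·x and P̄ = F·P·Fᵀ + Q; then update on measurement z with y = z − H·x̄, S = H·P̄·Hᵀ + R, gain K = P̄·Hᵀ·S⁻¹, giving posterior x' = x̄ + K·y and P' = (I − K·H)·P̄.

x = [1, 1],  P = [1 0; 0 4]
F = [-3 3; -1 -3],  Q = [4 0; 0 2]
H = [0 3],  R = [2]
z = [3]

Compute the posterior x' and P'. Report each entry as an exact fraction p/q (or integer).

x' = [-1485/353, 343/353]
P' = [7496/353 -66/353; -66/353 78/353]

x̄ = F·x = [0, -4]
P̄ = F·P·Fᵀ + Q = [49 -33; -33 39]
y = z − H·x̄ = [15]
S = H·P̄·Hᵀ + R = [353]
K = P̄·Hᵀ·S⁻¹ = [-99/353; 117/353]
x' = x̄ + K·y = [-1485/353, 343/353]
P' = (I − K·H)·P̄ = [7496/353 -66/353; -66/353 78/353]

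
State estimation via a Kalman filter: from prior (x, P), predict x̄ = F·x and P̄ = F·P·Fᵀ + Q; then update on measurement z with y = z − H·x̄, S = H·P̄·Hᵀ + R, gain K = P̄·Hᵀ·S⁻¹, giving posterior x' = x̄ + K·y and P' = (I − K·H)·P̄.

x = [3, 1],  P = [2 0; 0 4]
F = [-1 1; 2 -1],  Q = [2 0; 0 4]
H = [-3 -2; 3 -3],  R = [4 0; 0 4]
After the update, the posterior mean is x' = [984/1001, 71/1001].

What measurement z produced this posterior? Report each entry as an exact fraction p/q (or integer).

z = [-3, 3]

x̄ = F·x = [-2, 5]
P̄ = F·P·Fᵀ + Q = [8 -8; -8 16]
S = H·P̄·Hᵀ + R = [44 0; 0 364]
K = P̄·Hᵀ·S⁻¹ = [-2/11 12/91; -2/11 -18/91]
x' − x̄ = [2986/1001, -4934/1001] = K·y
y = (KᵀK)⁻¹·Kᵀ·(x' − x̄) = [1, 24]
z = y + H·x̄ = [1, 24] + [-4, -21] = [-3, 3]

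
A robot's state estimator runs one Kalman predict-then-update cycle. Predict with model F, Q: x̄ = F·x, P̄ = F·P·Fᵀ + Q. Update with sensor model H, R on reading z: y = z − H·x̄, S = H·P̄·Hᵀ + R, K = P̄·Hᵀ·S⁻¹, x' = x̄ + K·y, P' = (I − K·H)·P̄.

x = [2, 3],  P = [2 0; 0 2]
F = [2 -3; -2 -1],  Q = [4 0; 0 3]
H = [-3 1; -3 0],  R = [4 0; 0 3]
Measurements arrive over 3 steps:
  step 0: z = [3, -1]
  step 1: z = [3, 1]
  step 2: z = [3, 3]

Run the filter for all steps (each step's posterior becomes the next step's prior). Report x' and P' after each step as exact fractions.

step 0: x̄ = F·x = [-5, -7]
step 0: P̄ = F·P·Fᵀ + Q = [30 -2; -2 13]
step 0: y = z − H·x̄ = [-5, -16]
step 0: S = H·P̄·Hᵀ + R = [299 276; 276 273]
step 0: K = P̄·Hᵀ·S⁻¹ = [-4/79 -22/79; 1177/1817 -50/79]
step 0: x' = x̄ + K·y = [-23/79, -204/1817]
step 0: P' = (I − K·H)·P̄ = [22/79 50/79; 50/79 8158/1817]
step 1: x̄ = F·x = [-446/1817, 1262/1817]
step 1: P̄ = F·P·Fᵀ + Q = [68914/1817 27050/1817; 27050/1817 20233/1817]
step 1: y = z − H·x̄ = [2851/1817, 479/1817]
step 1: S = H·P̄·Hᵀ + R = [485427/1817 539076/1817; 539076/1817 625677/1817]
step 1: K = P̄·Hᵀ·S⁻¹ = [-179692/2406453 -640342/2406453; 1033141/2406453 -1202258/2406453]
step 1: x' = x̄ + K·y = [-347148/802151, 991845/802151]
step 1: P' = (I − K·H)·P̄ = [640342/2406453 1202258/2406453; 1202258/2406453 7739338/2406453]
step 2: x̄ = F·x = [-3669831/802151, -42507/114593]
step 2: P̄ = F·P·Fᵀ + Q = [67414126/2406453 3637954/343779; 3637954/343779 3189871/343779]
step 2: y = z − H·x̄ = [-8305491/802151, -8603040/802151]
step 2: S = H·P̄·Hᵀ + R = [485887975/2406453 176776700/802151; 176776700/802151 204648831/802151]
step 2: K = P̄·Hᵀ·S⁻¹ = [-7071068/94519213 -25027898/94519213; 1014054901/2362980325 -46799422/94519213]
step 2: x' = x̄ + K·y = [-90786945/94519213, 1171981584/2362980325]
step 2: P' = (I − K·H)·P̄ = [25027898/94519213 46799422/94519213; 46799422/94519213 7566176254/2362980325]

step 0: x' = [-23/79, -204/1817], P' = [22/79 50/79; 50/79 8158/1817]
step 1: x' = [-347148/802151, 991845/802151], P' = [640342/2406453 1202258/2406453; 1202258/2406453 7739338/2406453]
step 2: x' = [-90786945/94519213, 1171981584/2362980325], P' = [25027898/94519213 46799422/94519213; 46799422/94519213 7566176254/2362980325]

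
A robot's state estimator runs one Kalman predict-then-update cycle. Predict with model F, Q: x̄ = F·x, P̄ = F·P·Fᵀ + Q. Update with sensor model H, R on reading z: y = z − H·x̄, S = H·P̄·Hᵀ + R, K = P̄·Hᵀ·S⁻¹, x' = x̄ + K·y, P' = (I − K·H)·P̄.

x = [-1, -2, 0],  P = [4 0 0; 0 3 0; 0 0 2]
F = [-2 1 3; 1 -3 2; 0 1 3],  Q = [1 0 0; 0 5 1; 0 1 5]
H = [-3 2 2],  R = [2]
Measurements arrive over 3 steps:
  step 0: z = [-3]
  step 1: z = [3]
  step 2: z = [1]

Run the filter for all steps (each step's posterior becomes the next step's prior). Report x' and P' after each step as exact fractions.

step 0: x̄ = F·x = [0, 5, -2]
step 0: P̄ = F·P·Fᵀ + Q = [38 -5 21; -5 44 4; 21 4 26]
step 0: y = z − H·x̄ = [-9]
step 0: S = H·P̄·Hᵀ + R = [464]
step 0: K = P̄·Hᵀ·S⁻¹ = [-41/232; 111/464; -3/464]
step 0: x' = x̄ + K·y = [369/232, 1321/464, -901/464]
step 0: P' = (I − K·H)·P̄ = [2727/116 3391/232 4749/232; 3391/232 8095/464 2189/464; 4749/232 2189/464 12055/464]
step 1: x̄ = F·x = [-1429/232, -5027/464, -691/232]
step 1: P̄ = F·P·Fᵀ + Q = [8179/116 24441/232 14793/116; 24441/232 105335/464 34231/232; 14793/116 34231/232 33011/116]
step 1: y = z − H·x̄ = [1409/116]
step 1: S = H·P̄·Hᵀ + R = [30996/29]
step 1: K = P̄·Hᵀ·S⁻¹ = [4915/20664; 50237/123984; 3991/8856]
step 1: x' = x̄ + K·y = [-270317/82656, -2932171/495936, 88399/35424]
step 1: P' = (I − K·H)·P̄ = [138319/13776 193433/82656 76507/5904; 193433/82656 25558879/495936 -1686931/35424; 76507/5904 -1686931/35424 1195729/17712]
step 2: x̄ = F·x = [574913/70848, 9649783/495936, 780587/495936]
step 2: P̄ = F·P·Fᵀ + Q = [17690401/70848 40180529/70848 20614237/70848; 40180529/70848 673557895/495936 310461371/495936; 20614237/70848 310461371/495936 187660063/495936]
step 2: y = z − H·x̄ = [-2763877/165312]
step 2: S = H·P̄·Hᵀ + R = [215254399/55104]
step 2: K = P̄·Hᵀ·S⁻¹ = [159876101/645763197; 374749141/645763197; 187781297/645763197]
step 2: x' = x̄ + K·y = [7701618533/1937289591, 18898767940/1937289591, -6369403714/1937289591]
step 2: P' = (I − K·H)·P̄ = [19874941498/1937289591 11429620964/1937289591 18862419586/1937289591; 11429620964/1937289591 82559908531/1937289591 -64291229662/1937289591; 18862419586/1937289591 -64291229662/1937289591 93148202932/1937289591]

step 0: x' = [369/232, 1321/464, -901/464], P' = [2727/116 3391/232 4749/232; 3391/232 8095/464 2189/464; 4749/232 2189/464 12055/464]
step 1: x' = [-270317/82656, -2932171/495936, 88399/35424], P' = [138319/13776 193433/82656 76507/5904; 193433/82656 25558879/495936 -1686931/35424; 76507/5904 -1686931/35424 1195729/17712]
step 2: x' = [7701618533/1937289591, 18898767940/1937289591, -6369403714/1937289591], P' = [19874941498/1937289591 11429620964/1937289591 18862419586/1937289591; 11429620964/1937289591 82559908531/1937289591 -64291229662/1937289591; 18862419586/1937289591 -64291229662/1937289591 93148202932/1937289591]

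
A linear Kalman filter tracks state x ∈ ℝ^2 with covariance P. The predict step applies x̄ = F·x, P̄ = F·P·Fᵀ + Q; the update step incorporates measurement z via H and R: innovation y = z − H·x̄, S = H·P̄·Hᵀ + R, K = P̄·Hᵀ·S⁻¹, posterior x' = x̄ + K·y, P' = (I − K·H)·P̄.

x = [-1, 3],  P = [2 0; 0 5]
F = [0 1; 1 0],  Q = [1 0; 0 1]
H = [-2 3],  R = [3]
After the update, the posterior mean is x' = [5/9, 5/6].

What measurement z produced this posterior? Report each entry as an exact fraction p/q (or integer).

x̄ = F·x = [3, -1]
P̄ = F·P·Fᵀ + Q = [6 0; 0 3]
S = H·P̄·Hᵀ + R = [54]
K = P̄·Hᵀ·S⁻¹ = [-2/9; 1/6]
x' − x̄ = [-22/9, 11/6] = K·y
y = (KᵀK)⁻¹·Kᵀ·(x' − x̄) = [11]
z = y + H·x̄ = [11] + [-9] = [2]

z = [2]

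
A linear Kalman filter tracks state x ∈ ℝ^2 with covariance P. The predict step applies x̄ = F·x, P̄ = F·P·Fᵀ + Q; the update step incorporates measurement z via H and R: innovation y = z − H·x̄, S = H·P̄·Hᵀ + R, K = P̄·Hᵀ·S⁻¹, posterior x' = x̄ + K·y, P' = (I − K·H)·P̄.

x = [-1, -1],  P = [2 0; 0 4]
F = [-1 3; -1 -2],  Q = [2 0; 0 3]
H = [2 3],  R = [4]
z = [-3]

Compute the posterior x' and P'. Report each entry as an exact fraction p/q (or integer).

x̄ = F·x = [-2, 3]
P̄ = F·P·Fᵀ + Q = [40 -22; -22 21]
y = z − H·x̄ = [-8]
S = H·P̄·Hᵀ + R = [89]
K = P̄·Hᵀ·S⁻¹ = [14/89; 19/89]
x' = x̄ + K·y = [-290/89, 115/89]
P' = (I − K·H)·P̄ = [3364/89 -2224/89; -2224/89 1508/89]

x' = [-290/89, 115/89]
P' = [3364/89 -2224/89; -2224/89 1508/89]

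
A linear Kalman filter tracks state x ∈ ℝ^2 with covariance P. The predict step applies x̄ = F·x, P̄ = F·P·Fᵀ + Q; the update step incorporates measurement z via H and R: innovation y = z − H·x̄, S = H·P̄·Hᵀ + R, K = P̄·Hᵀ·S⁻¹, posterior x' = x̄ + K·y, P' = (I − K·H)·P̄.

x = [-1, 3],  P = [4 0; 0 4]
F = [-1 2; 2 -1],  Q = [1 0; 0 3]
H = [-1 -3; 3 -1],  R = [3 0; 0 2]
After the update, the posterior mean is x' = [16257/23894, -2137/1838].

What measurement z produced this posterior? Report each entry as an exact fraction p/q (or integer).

z = [3, 3]

x̄ = F·x = [7, -5]
P̄ = F·P·Fᵀ + Q = [21 -16; -16 23]
S = H·P̄·Hᵀ + R = [135 134; 134 310]
K = P̄·Hᵀ·S⁻¹ = [-1108/11947 7047/23894; -266/919 -191/1838]
x' − x̄ = [-151001/23894, 7053/1838] = K·y
y = (KᵀK)⁻¹·Kᵀ·(x' − x̄) = [-5, -23]
z = y + H·x̄ = [-5, -23] + [8, 26] = [3, 3]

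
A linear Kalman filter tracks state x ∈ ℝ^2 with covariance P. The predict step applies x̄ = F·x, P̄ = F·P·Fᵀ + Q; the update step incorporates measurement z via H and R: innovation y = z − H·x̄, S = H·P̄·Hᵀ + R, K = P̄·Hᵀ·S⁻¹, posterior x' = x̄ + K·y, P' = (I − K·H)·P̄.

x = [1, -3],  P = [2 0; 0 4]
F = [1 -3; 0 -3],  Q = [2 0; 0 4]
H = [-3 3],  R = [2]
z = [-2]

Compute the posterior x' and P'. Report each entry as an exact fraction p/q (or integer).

x̄ = F·x = [10, 9]
P̄ = F·P·Fᵀ + Q = [40 36; 36 40]
y = z − H·x̄ = [1]
S = H·P̄·Hᵀ + R = [74]
K = P̄·Hᵀ·S⁻¹ = [-6/37; 6/37]
x' = x̄ + K·y = [364/37, 339/37]
P' = (I − K·H)·P̄ = [1408/37 1404/37; 1404/37 1408/37]

x' = [364/37, 339/37]
P' = [1408/37 1404/37; 1404/37 1408/37]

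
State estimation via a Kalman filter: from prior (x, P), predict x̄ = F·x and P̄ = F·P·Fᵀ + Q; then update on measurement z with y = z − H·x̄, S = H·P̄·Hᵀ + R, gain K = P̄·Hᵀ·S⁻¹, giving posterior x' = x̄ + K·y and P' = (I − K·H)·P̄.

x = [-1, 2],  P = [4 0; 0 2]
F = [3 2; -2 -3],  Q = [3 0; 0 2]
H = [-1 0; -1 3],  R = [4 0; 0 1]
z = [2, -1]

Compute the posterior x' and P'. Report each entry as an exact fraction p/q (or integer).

x̄ = F·x = [1, -4]
P̄ = F·P·Fᵀ + Q = [47 -36; -36 36]
y = z − H·x̄ = [3, 12]
S = H·P̄·Hᵀ + R = [51 155; 155 588]
K = P̄·Hᵀ·S⁻¹ = [-3611/5963 -620/5963; -1152/5963 1764/5963]
x' = x̄ + K·y = [-12310/5963, -6140/5963]
P' = (I − K·H)·P̄ = [14444/5963 4608/5963; 4608/5963 2124/5963]

x' = [-12310/5963, -6140/5963]
P' = [14444/5963 4608/5963; 4608/5963 2124/5963]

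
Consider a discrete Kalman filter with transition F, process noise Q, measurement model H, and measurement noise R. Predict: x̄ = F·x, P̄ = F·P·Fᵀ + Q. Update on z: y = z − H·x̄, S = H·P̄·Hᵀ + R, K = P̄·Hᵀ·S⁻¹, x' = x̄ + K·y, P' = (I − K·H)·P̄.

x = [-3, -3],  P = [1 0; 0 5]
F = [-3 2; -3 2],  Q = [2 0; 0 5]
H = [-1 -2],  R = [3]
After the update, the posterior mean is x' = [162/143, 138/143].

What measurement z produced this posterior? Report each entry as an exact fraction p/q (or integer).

z = [-3]

x̄ = F·x = [3, 3]
P̄ = F·P·Fᵀ + Q = [31 29; 29 34]
S = H·P̄·Hᵀ + R = [286]
K = P̄·Hᵀ·S⁻¹ = [-89/286; -97/286]
x' − x̄ = [-267/143, -291/143] = K·y
y = (KᵀK)⁻¹·Kᵀ·(x' − x̄) = [6]
z = y + H·x̄ = [6] + [-9] = [-3]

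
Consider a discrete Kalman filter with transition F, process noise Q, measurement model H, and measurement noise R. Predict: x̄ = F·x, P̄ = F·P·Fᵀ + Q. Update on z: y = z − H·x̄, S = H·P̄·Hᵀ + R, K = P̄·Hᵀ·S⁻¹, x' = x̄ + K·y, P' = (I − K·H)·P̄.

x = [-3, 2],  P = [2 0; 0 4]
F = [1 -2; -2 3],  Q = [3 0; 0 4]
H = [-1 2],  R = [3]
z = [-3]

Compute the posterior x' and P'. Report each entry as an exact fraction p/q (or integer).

x' = [161/164, -35/41]
P' = [959/328 91/82; 91/82 46/41]

x̄ = F·x = [-7, 12]
P̄ = F·P·Fᵀ + Q = [21 -28; -28 48]
y = z − H·x̄ = [-34]
S = H·P̄·Hᵀ + R = [328]
K = P̄·Hᵀ·S⁻¹ = [-77/328; 31/82]
x' = x̄ + K·y = [161/164, -35/41]
P' = (I − K·H)·P̄ = [959/328 91/82; 91/82 46/41]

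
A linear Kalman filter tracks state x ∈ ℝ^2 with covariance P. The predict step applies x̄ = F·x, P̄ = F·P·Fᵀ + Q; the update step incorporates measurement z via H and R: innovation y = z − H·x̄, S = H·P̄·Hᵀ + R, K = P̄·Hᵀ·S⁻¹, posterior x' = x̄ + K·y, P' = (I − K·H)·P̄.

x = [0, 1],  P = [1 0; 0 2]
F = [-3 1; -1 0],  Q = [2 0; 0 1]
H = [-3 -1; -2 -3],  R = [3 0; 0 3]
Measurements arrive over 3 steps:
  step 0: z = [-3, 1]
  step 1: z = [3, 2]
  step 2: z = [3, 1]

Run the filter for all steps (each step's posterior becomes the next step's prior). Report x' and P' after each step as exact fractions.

step 0: x' = [1613/1571, -1179/1571], P' = [627/1571 -432/1571; -432/1571 681/1571]
step 1: x' = [-666485/667514, -138135/1335028], P' = [128118/333757 -171369/667514; -171369/667514 544917/1335028]
step 2: x' = [-958599577/1094890001, 227568621/1094890001], P' = [419846181/1094890001 -280882620/1094890001; -280882620/1094890001 446788842/1094890001]

step 0: x̄ = F·x = [1, 0]
step 0: P̄ = F·P·Fᵀ + Q = [13 3; 3 2]
step 0: y = z − H·x̄ = [0, 3]
step 0: S = H·P̄·Hᵀ + R = [140 117; 117 109]
step 0: K = P̄·Hᵀ·S⁻¹ = [-483/1571 14/1571; 205/1571 -393/1571]
step 0: x' = x̄ + K·y = [1613/1571, -1179/1571]
step 0: P' = (I − K·H)·P̄ = [627/1571 -432/1571; -432/1571 681/1571]
step 1: x̄ = F·x = [-6018/1571, -1613/1571]
step 1: P̄ = F·P·Fᵀ + Q = [12058/1571 2313/1571; 2313/1571 2198/1571]
step 1: y = z − H·x̄ = [-14954/1571, -13733/1571]
step 1: S = H·P̄·Hᵀ + R = [129311/1571 104385/1571; 104385/1571 100483/1571]
step 1: K = P̄·Hᵀ·S⁻¹ = [-199113/667514 545/667514; 161099/1335028 -316425/1335028]
step 1: x' = x̄ + K·y = [-666485/667514, -138135/1335028]
step 1: P' = (I − K·H)·P̄ = [128118/333757 -171369/667514; -171369/667514 544917/1335028]
step 2: x̄ = F·x = [3860775/1335028, 666485/667514]
step 2: P̄ = F·P·Fᵀ + Q = [9883649/1335028 940077/667514; 940077/667514 461875/333757]
step 2: y = z − H·x̄ = [16920379/1335028, 3263872/333757]
step 2: S = H·P̄·Hᵀ + R = [106086349/1335028 21381522/333757; 21381522/333757 20682257/333757]
step 2: K = P̄·Hᵀ·S⁻¹ = [-326218641/1094890001 985166/1094890001; 131953006/1094890001 -259533762/1094890001]
step 2: x' = x̄ + K·y = [-958599577/1094890001, 227568621/1094890001]
step 2: P' = (I − K·H)·P̄ = [419846181/1094890001 -280882620/1094890001; -280882620/1094890001 446788842/1094890001]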